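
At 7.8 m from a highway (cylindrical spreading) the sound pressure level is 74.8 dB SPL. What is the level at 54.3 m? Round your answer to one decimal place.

For a line source, L₂ = L₁ − 10·log₁₀(r₂/r₁).
L₂ = 74.8 − 10·log₁₀(54.3/7.8) = 74.8 − 8.427 = 66.37 dB SPL.

66.4 dB SPL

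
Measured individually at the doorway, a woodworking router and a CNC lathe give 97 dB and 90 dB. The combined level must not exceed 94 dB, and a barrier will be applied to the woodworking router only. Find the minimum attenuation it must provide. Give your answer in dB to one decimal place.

The untreated sources together contribute 10^(90/10) = 1.000e+09, i.e. 90.00 dB.
To meet 94 dB overall, the treated woodworking router may contribute at most 10^(94/10) − 1.000e+09 = 1.512e+09, i.e. 91.80 dB.
So the woodworking router must be reduced from 97 to 91.80 dB: IL = 5.20 dB.

5.2 dB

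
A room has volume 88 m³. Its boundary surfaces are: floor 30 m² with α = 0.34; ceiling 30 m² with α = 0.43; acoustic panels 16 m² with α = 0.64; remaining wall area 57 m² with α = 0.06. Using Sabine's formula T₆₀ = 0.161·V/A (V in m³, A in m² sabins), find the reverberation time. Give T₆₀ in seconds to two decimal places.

A = Σ Sᵢαᵢ = 30·0.34 + 30·0.43 + 16·0.64 + 57·0.06 = 36.76 m².
T₆₀ = 0.161·V/A = 0.161·88/36.76 = 0.385 s.

0.39 s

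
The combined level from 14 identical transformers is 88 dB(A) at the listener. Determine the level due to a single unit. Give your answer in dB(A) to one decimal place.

76.5 dB(A)

14 equal contributions raise the level by 10·log₁₀ 14 = 11.461 dB, so each unit alone gives 88 − 11.461.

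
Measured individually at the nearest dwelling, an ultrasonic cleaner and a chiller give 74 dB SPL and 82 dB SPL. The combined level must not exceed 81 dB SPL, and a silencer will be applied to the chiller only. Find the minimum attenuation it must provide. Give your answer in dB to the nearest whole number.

Everything except the chiller sums to 10^(74/10) = 2.512e+07 in linear terms, 74.00 dB SPL.
To meet 81 dB SPL overall, the treated chiller may contribute at most 10^(81/10) − 2.512e+07 = 1.008e+08, i.e. 80.03 dB SPL.
Required insertion loss = 82 − 80.03 = 1.97 dB.

2 dB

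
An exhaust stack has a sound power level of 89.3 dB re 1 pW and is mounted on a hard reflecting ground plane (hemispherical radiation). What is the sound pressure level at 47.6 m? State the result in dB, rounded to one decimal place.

47.8 dB

L_p = L_w − 10·log₁₀(2π·r²) with r = 47.6 m.
2π·r² = 1.424e+04 m², 10·log₁₀ of that is 41.534 dB.
L_p = 89.3 − 41.534 = 47.77 dB.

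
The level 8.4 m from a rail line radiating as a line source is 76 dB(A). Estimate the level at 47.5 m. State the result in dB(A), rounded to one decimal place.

68.5 dB(A)

Cylindrical spreading from a line source gives a 10·log₁₀(r₂/r₁) drop.
L₂ = 76 − 10·log₁₀(47.5/8.4) = 76 − 7.524 = 68.48 dB(A).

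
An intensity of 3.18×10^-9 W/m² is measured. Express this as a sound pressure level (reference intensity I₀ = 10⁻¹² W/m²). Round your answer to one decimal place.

35.0 dB

I/I₀ = 3.18×10^-9/10⁻¹² = 3.18×10^3, and L = 10·log₁₀(I/I₀).
L = 10·(0.5024 + 3) = 35.02 dB.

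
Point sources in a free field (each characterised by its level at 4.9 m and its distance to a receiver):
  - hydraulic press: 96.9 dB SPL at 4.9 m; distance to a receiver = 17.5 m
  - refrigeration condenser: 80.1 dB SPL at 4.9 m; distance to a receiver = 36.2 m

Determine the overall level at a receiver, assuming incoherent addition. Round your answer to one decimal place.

Apply inverse-square spreading to bring every level to the receiver, then sum 10^(L/10).
hydraulic press: 96.9 − 20·log₁₀(17.5/4.9) = 96.9 − 11.06 = 85.84 dB SPL.
refrigeration condenser: 80.1 − 20·log₁₀(36.2/4.9) = 80.1 − 17.37 = 62.73 dB SPL.
Σ 10^(L/10) = 3.859e+08 → L_total = 10·log₁₀(3.859e+08) = 85.86 dB SPL.

85.9 dB SPL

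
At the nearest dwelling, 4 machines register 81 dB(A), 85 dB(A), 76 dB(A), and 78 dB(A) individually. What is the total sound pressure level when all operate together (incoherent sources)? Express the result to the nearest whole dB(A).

For uncorrelated sources the intensities add, so convert each level to linear form, sum, and take 10·log₁₀ of the total.
Σ 10^(L/10) = 10^(81/10) + 10^(85/10) + 10^(76/10) + 10^(78/10) = 5.450e+08.
L_total = 10·log₁₀(5.450e+08) = 87.36 dB(A).

87 dB(A)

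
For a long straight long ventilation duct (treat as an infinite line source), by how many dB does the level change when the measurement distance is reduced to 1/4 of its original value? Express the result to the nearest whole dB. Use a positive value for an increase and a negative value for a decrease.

A line source loses 3 dB per doubling of distance; generally ΔL = −10·log₁₀(r₂/r₁).
ΔL = −10·log₁₀(0.25) = +6.02 dB.

+6 dB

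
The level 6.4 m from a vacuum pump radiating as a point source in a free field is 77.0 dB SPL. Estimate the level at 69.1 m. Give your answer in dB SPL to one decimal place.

Spherical spreading from a point source gives a 20·log₁₀(r₂/r₁) drop.
L₂ = 77.0 − 20·log₁₀(69.1/6.4) = 77.0 − 20.666 = 56.33 dB SPL.

56.3 dB SPL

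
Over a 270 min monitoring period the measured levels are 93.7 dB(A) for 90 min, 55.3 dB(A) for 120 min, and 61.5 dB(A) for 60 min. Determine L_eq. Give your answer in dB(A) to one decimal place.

88.9 dB(A)

Weight each interval's intensity by its duration and average over T = 270 min:
Σ tᵢ·10^(Lᵢ/10) = 90·10^(93.7/10) + 120·10^(55.3/10) + 60·10^(61.5/10) = 2.111e+11.
L_eq = 10·log₁₀(2.111e+11/270) = 88.93 dB(A).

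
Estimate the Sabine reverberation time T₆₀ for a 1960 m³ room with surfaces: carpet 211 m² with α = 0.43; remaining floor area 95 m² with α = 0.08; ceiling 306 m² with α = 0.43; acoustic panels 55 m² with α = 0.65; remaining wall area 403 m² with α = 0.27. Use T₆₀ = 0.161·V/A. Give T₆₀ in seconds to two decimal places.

0.84 s

A = Σ Sᵢαᵢ = 211·0.43 + 95·0.08 + 306·0.43 + 55·0.65 + 403·0.27 = 374.47 m².
T₆₀ = 0.161 × 1960 / 374.47 = 0.843 s.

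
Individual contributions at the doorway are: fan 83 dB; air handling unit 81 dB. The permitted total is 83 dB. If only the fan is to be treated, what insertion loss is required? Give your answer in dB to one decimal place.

Everything except the fan sums to 10^(81/10) = 1.259e+08 in linear terms, 81.00 dB.
The limit corresponds to 10^(83/10) = 1.995e+08; subtracting the fixed part leaves 7.363e+07 for the fan, i.e. 78.67 dB.
Required insertion loss = 83 − 78.67 = 4.33 dB.

4.3 dB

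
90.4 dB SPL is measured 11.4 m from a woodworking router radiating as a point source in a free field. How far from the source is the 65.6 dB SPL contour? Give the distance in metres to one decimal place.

198.1 m

The 24.8 dB drop corresponds to a distance ratio of 10^(24.8/20) for a point source.
r₂ = 11.4·10^((90.4−65.6)/20) = 11.4·10^(24.8/20) = 198.11 m.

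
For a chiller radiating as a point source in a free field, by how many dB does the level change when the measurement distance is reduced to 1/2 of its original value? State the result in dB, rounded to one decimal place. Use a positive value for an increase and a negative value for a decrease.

A point source loses 6 dB per doubling of distance; generally ΔL = −20·log₁₀(r₂/r₁).
ΔL = −20·log₁₀(0.5) = +6.02 dB.

+6.0 dB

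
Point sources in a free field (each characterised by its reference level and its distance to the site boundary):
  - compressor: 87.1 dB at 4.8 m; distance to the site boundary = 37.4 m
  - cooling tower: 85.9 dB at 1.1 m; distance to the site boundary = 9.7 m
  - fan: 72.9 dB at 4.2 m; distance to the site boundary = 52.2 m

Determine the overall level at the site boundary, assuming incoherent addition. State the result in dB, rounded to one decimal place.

71.3 dB

Propagate each source to the receiver with L = L_ref − 20·log₁₀(r/r_ref), then add intensities.
compressor: 87.1 − 20·log₁₀(37.4/4.8) = 87.1 − 17.83 = 69.27 dB.
cooling tower: 85.9 − 20·log₁₀(9.7/1.1) = 85.9 − 18.91 = 66.99 dB.
fan: 72.9 − 20·log₁₀(52.2/4.2) = 72.9 − 21.89 = 51.01 dB.
Σ 10^(L/10) = 1.358e+07 → L_total = 10·log₁₀(1.358e+07) = 71.33 dB.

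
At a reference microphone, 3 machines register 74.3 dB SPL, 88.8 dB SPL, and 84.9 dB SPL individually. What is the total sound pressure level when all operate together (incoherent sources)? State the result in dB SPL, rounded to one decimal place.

Incoherent sources combine by intensity addition: L_total = 10·log₁₀(Σ 10^(L_i/10)).
Σ 10^(L/10) = 10^(74.3/10) + 10^(88.8/10) + 10^(84.9/10) = 1.095e+09.
L_total = 10·log₁₀(1.095e+09) = 90.39 dB SPL.

90.4 dB SPL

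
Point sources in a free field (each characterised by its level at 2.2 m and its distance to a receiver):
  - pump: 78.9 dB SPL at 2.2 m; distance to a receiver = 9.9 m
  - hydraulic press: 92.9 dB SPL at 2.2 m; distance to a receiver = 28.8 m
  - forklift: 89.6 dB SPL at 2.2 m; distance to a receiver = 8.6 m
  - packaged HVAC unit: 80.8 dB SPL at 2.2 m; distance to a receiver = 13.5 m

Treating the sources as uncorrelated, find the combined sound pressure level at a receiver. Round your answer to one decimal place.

First find each source's level at the receiver (point-source: −20·log₁₀(r/r_ref)), then combine on an intensity basis.
pump: 78.9 − 20·log₁₀(9.9/2.2) = 78.9 − 13.06 = 65.84 dB SPL.
hydraulic press: 92.9 − 20·log₁₀(28.8/2.2) = 92.9 − 22.34 = 70.56 dB SPL.
forklift: 89.6 − 20·log₁₀(8.6/2.2) = 89.6 − 11.84 = 77.76 dB SPL.
packaged HVAC unit: 80.8 − 20·log₁₀(13.5/2.2) = 80.8 − 15.76 = 65.04 dB SPL.
Σ 10^(L/10) = 7.809e+07 → L_total = 10·log₁₀(7.809e+07) = 78.93 dB SPL.

78.9 dB SPL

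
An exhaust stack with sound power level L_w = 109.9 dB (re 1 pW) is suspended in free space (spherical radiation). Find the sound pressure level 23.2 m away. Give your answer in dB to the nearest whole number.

L_p = L_w − 10·log₁₀(4π·r²) with r = 23.2 m.
4π·r² = 6764 m², 10·log₁₀ of that is 38.302 dB.
L_p = 109.9 − 38.302 = 71.60 dB.

72 dB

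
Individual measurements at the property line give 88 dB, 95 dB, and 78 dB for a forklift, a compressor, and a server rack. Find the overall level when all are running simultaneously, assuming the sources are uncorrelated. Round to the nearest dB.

96 dB

For uncorrelated sources the intensities add, so convert each level to linear form, sum, and take 10·log₁₀ of the total.
Σ 10^(L/10) = 10^(88/10) + 10^(95/10) + 10^(78/10) = 3.856e+09.
L_total = 10·log₁₀(3.856e+09) = 95.86 dB.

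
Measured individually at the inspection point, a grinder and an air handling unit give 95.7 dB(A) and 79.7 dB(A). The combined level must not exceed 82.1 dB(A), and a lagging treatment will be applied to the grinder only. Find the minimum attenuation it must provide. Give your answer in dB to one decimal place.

17.3 dB

The untreated sources together contribute 10^(79.7/10) = 9.333e+07, i.e. 79.70 dB(A).
To meet 82.1 dB(A) overall, the treated grinder may contribute at most 10^(82.1/10) − 9.333e+07 = 6.886e+07, i.e. 78.38 dB(A).
So the grinder must be reduced from 95.7 to 78.38 dB(A): IL = 17.32 dB.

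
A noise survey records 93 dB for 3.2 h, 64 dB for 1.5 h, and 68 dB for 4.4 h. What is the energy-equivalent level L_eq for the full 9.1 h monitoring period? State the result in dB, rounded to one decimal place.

88.5 dB

L_eq = 10·log₁₀[(1/T)·Σ tᵢ·10^(Lᵢ/10)] with T = 9.1 h.
Σ tᵢ·10^(Lᵢ/10) = 3.2·10^(93/10) + 1.5·10^(64/10) + 4.4·10^(68/10) = 6.416e+09.
L_eq = 10·log₁₀(6.416e+09/9.1) = 88.48 dB.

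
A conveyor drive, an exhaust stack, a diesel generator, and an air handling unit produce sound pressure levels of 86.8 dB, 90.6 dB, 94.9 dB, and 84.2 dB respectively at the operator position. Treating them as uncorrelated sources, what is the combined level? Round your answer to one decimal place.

97.0 dB

Incoherent sources combine by intensity addition: L_total = 10·log₁₀(Σ 10^(L_i/10)).
Σ 10^(L/10) = 10^(86.8/10) + 10^(90.6/10) + 10^(94.9/10) + 10^(84.2/10) = 4.980e+09.
L_total = 10·log₁₀(4.980e+09) = 96.97 dB.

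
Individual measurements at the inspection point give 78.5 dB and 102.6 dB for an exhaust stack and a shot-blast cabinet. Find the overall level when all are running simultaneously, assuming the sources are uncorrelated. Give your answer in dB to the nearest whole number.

103 dB

Incoherent sources combine by intensity addition: L_total = 10·log₁₀(Σ 10^(L_i/10)).
Σ 10^(L/10) = 10^(78.5/10) + 10^(102.6/10) = 1.827e+10.
L_total = 10·log₁₀(1.827e+10) = 102.62 dB.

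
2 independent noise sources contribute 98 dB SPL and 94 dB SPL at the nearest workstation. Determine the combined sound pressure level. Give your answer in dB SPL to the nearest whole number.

Incoherent sources combine by intensity addition: L_total = 10·log₁₀(Σ 10^(L_i/10)).
Σ 10^(L/10) = 10^(98/10) + 10^(94/10) = 8.821e+09.
L_total = 10·log₁₀(8.821e+09) = 99.46 dB SPL.

99 dB SPL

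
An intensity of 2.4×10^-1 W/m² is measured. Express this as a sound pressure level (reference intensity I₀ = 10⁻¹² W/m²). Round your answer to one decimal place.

113.8 dB

Dividing by I₀ shifts the exponent by 12: I/I₀ = 2.4×10^11.
L = 10·(0.3802 + 11) = 113.80 dB.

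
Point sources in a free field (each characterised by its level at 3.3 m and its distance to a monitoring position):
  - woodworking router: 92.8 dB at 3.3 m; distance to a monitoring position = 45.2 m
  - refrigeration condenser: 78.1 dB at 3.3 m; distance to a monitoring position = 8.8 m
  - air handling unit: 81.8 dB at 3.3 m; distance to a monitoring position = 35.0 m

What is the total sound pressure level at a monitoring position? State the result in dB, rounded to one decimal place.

Propagate each source to the receiver with L = L_ref − 20·log₁₀(r/r_ref), then add intensities.
woodworking router: 92.8 − 20·log₁₀(45.2/3.3) = 92.8 − 22.73 = 70.07 dB.
refrigeration condenser: 78.1 − 20·log₁₀(8.8/3.3) = 78.1 − 8.52 = 69.58 dB.
air handling unit: 81.8 − 20·log₁₀(35.0/3.3) = 81.8 − 20.51 = 61.29 dB.
Σ 10^(L/10) = 2.058e+07 → L_total = 10·log₁₀(2.058e+07) = 73.13 dB.

73.1 dB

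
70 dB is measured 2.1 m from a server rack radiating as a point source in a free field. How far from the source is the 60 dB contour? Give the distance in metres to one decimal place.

6.6 m

Point-source spreading drops the level by 20·log₁₀(r₂/r₁); inverting, r₂/r₁ = 10^(ΔL/20).
r₂ = 2.1·10^((70−60)/20) = 2.1·10^(10.0/20) = 6.64 m.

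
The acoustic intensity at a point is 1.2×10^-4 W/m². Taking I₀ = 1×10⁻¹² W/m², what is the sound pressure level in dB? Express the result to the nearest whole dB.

L = 10·log₁₀(I/I₀) = 10·log₁₀(1.2×10^-4/10⁻¹²) = 10·log₁₀(1.2×10^8).
L = 10·(0.0792 + 8) = 80.79 dB.

81 dB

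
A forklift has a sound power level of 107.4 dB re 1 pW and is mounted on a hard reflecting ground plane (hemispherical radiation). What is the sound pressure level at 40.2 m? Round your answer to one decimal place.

L_p = L_w − 10·log₁₀(2π·r²) with r = 40.2 m.
2π·r² = 1.015e+04 m², 10·log₁₀ of that is 40.066 dB.
L_p = 107.4 − 40.066 = 67.33 dB.

67.3 dB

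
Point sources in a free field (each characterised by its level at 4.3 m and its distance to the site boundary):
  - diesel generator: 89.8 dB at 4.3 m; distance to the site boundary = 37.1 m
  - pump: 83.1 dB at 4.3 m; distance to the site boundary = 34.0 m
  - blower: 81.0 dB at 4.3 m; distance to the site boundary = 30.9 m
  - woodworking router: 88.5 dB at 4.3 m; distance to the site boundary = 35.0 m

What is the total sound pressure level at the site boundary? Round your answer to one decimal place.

Propagate each source to the receiver with L = L_ref − 20·log₁₀(r/r_ref), then add intensities.
diesel generator: 89.8 − 20·log₁₀(37.1/4.3) = 89.8 − 18.72 = 71.08 dB.
pump: 83.1 − 20·log₁₀(34.0/4.3) = 83.1 − 17.96 = 65.14 dB.
blower: 81.0 − 20·log₁₀(30.9/4.3) = 81.0 − 17.13 = 63.87 dB.
woodworking router: 88.5 − 20·log₁₀(35.0/4.3) = 88.5 − 18.21 = 70.29 dB.
Σ 10^(L/10) = 2.922e+07 → L_total = 10·log₁₀(2.922e+07) = 74.66 dB.

74.7 dB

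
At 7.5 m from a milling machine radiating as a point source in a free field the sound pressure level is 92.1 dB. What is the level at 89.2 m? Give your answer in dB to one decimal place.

Point-source attenuation: ΔL = 20·log₁₀(r₂/r₁) = 20·log₁₀(89.2/7.5) = 21.506 dB.
L₂ = 92.1 − 20·log₁₀(89.2/7.5) = 92.1 − 21.506 = 70.59 dB.

70.6 dB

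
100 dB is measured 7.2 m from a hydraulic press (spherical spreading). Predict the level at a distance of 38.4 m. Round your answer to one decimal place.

Point-source attenuation: ΔL = 20·log₁₀(r₂/r₁) = 20·log₁₀(38.4/7.2) = 14.540 dB.
L₂ = 100 − 20·log₁₀(38.4/7.2) = 100 − 14.540 = 85.46 dB.

85.5 dB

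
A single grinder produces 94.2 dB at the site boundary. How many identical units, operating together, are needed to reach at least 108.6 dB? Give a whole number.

Need L₁ + 10·log₁₀ N ≥ 108.6, i.e. log₁₀ N ≥ 1.44.
N ≥ 10^(14.4/10) = 27.542, so N = 28.

28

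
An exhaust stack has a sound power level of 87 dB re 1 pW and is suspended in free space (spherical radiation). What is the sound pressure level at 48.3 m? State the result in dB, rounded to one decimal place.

42.3 dB

The power spreads over a sphere of area 4π·r², so L_p = L_w − 10·log₁₀(4π·r²).
4π·r² = 2.932e+04 m², 10·log₁₀ of that is 44.671 dB.
L_p = 87 − 44.671 = 42.33 dB.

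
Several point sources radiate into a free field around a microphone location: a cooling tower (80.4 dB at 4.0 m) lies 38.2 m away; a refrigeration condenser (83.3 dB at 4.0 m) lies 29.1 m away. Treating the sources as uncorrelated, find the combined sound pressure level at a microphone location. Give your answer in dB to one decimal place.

67.2 dB

First find each source's level at the receiver (point-source: −20·log₁₀(r/r_ref)), then combine on an intensity basis.
cooling tower: 80.4 − 20·log₁₀(38.2/4.0) = 80.4 − 19.60 = 60.80 dB.
refrigeration condenser: 83.3 − 20·log₁₀(29.1/4.0) = 83.3 − 17.24 = 66.06 dB.
Σ 10^(L/10) = 5.242e+06 → L_total = 10·log₁₀(5.242e+06) = 67.19 dB.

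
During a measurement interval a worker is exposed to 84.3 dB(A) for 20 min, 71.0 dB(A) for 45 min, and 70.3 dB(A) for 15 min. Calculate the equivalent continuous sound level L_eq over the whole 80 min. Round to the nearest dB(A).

Weight each interval's intensity by its duration and average over T = 80 min:
Σ tᵢ·10^(Lᵢ/10) = 20·10^(84.3/10) + 45·10^(71.0/10) + 15·10^(70.3/10) = 6.110e+09.
L_eq = 10·log₁₀(6.110e+09/80) = 78.83 dB(A).

79 dB(A)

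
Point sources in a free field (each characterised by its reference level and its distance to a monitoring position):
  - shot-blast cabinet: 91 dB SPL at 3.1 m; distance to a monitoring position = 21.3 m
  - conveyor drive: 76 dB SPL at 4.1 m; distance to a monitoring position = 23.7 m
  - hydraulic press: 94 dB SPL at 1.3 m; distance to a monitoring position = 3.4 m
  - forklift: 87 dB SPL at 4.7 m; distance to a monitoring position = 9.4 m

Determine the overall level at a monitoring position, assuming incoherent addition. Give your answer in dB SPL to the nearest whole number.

Apply inverse-square spreading to bring every level to the receiver, then sum 10^(L/10).
shot-blast cabinet: 91 − 20·log₁₀(21.3/3.1) = 91 − 16.74 = 74.26 dB SPL.
conveyor drive: 76 − 20·log₁₀(23.7/4.1) = 76 − 15.24 = 60.76 dB SPL.
hydraulic press: 94 − 20·log₁₀(3.4/1.3) = 94 − 8.35 = 85.65 dB SPL.
forklift: 87 − 20·log₁₀(9.4/4.7) = 87 − 6.02 = 80.98 dB SPL.
Σ 10^(L/10) = 5.204e+08 → L_total = 10·log₁₀(5.204e+08) = 87.16 dB SPL.

87 dB SPL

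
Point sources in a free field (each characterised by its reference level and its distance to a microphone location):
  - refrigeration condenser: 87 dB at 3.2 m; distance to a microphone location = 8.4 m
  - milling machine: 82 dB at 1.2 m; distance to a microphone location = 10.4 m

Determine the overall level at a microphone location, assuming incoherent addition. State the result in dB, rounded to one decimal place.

78.7 dB

Apply inverse-square spreading to bring every level to the receiver, then sum 10^(L/10).
refrigeration condenser: 87 − 20·log₁₀(8.4/3.2) = 87 − 8.38 = 78.62 dB.
milling machine: 82 − 20·log₁₀(10.4/1.2) = 82 − 18.76 = 63.24 dB.
Σ 10^(L/10) = 7.484e+07 → L_total = 10·log₁₀(7.484e+07) = 78.74 dB.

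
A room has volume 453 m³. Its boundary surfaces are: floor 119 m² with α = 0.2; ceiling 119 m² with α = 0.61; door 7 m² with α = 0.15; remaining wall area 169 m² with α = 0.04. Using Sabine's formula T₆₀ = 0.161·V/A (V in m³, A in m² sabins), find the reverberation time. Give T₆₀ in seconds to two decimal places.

Summing Sᵢαᵢ: 119·0.2 + 119·0.61 + 7·0.15 + 169·0.04 = 104.20 m².
T₆₀ = 0.161·V/A = 0.161·453/104.20 = 0.700 s.

0.70 s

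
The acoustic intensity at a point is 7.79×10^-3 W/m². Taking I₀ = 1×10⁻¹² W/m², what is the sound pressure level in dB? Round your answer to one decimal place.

Dividing by I₀ shifts the exponent by 12: I/I₀ = 7.79×10^9.
L = 10·(0.8915 + 9) = 98.92 dB.

98.9 dB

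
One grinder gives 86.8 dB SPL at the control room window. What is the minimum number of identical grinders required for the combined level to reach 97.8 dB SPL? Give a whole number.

13

Need L₁ + 10·log₁₀ N ≥ 97.8, i.e. log₁₀ N ≥ 1.10.
N ≥ 10^(11.0/10) = 12.589, so N = 13.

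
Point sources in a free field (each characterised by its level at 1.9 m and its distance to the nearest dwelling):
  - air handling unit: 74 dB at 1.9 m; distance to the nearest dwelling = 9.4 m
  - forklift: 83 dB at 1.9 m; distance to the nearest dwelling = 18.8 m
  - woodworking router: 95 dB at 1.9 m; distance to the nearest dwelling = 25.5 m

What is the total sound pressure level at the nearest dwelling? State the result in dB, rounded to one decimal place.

73.1 dB

Propagate each source to the receiver with L = L_ref − 20·log₁₀(r/r_ref), then add intensities.
air handling unit: 74 − 20·log₁₀(9.4/1.9) = 74 − 13.89 = 60.11 dB.
forklift: 83 − 20·log₁₀(18.8/1.9) = 83 − 19.91 = 63.09 dB.
woodworking router: 95 − 20·log₁₀(25.5/1.9) = 95 − 22.56 = 72.44 dB.
Σ 10^(L/10) = 2.062e+07 → L_total = 10·log₁₀(2.062e+07) = 73.14 dB.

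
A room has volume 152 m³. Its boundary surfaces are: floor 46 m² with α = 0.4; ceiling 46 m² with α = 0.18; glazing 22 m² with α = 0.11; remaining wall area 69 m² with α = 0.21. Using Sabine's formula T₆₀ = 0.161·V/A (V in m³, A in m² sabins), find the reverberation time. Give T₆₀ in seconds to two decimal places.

A = Σ Sᵢαᵢ = 46·0.4 + 46·0.18 + 22·0.11 + 69·0.21 = 43.59 m².
T₆₀ = 0.161·V/A = 0.161·152/43.59 = 0.561 s.

0.56 s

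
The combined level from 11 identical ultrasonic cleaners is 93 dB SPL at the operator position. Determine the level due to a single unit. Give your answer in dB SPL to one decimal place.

82.6 dB SPL

Dividing the total intensity by 11 lowers the level by 10·log₁₀ 11 = 10.414 dB: L₁ = 93 − 10.414.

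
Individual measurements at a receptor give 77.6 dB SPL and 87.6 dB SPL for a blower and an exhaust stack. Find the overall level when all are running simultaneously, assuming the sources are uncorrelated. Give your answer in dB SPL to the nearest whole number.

Incoherent sources combine by intensity addition: L_total = 10·log₁₀(Σ 10^(L_i/10)).
Σ 10^(L/10) = 10^(77.6/10) + 10^(87.6/10) = 6.330e+08.
L_total = 10·log₁₀(6.330e+08) = 88.01 dB SPL.

88 dB SPL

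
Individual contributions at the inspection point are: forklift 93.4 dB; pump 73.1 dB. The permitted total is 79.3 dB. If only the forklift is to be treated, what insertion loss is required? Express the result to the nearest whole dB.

15 dB

Fixed contribution from the other source: Σ 10^(L/10) = 10^(73.1/10) = 2.042e+07 (73.10 dB).
To meet 79.3 dB overall, the treated forklift may contribute at most 10^(79.3/10) − 2.042e+07 = 6.470e+07, i.e. 78.11 dB.
Required insertion loss = 93.4 − 78.11 = 15.29 dB.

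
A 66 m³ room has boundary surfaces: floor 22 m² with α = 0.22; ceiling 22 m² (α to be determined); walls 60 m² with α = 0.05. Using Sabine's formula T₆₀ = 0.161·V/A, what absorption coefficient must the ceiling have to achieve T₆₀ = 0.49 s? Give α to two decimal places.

0.63

From T₆₀ = 0.161·V/A, the target T₆₀ = 0.49 s needs A = 0.161·66/0.49 = 21.69 m².
Absorption from the other surfaces = 22·0.22 + 60·0.05 = 7.84 m², so the ceiling must supply 13.85 m² over 22 m².
α = 13.85/22 = 0.629.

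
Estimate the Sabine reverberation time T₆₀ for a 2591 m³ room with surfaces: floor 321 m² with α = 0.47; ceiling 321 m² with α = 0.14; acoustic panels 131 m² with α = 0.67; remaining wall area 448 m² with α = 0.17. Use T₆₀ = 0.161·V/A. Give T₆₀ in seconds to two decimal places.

Summing Sᵢαᵢ: 321·0.47 + 321·0.14 + 131·0.67 + 448·0.17 = 359.74 m².
T₆₀ = 0.161·V/A = 0.161·2591/359.74 = 1.160 s.

1.16 s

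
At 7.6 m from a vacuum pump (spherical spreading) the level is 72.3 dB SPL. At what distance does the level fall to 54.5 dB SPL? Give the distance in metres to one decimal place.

59.0 m

Point-source spreading drops the level by 20·log₁₀(r₂/r₁); inverting, r₂/r₁ = 10^(ΔL/20).
r₂ = 7.6·10^((72.3−54.5)/20) = 7.6·10^(17.8/20) = 58.99 m.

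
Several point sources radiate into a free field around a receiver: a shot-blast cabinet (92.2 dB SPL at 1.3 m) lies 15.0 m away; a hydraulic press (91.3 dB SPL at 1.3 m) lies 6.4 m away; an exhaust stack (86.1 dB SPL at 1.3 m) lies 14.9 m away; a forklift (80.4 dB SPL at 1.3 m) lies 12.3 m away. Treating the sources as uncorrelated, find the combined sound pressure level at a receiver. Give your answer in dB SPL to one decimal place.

First find each source's level at the receiver (point-source: −20·log₁₀(r/r_ref)), then combine on an intensity basis.
shot-blast cabinet: 92.2 − 20·log₁₀(15.0/1.3) = 92.2 − 21.24 = 70.96 dB SPL.
hydraulic press: 91.3 − 20·log₁₀(6.4/1.3) = 91.3 − 13.84 = 77.46 dB SPL.
exhaust stack: 86.1 − 20·log₁₀(14.9/1.3) = 86.1 − 21.18 = 64.92 dB SPL.
forklift: 80.4 − 20·log₁₀(12.3/1.3) = 80.4 − 19.52 = 60.88 dB SPL.
Σ 10^(L/10) = 7.245e+07 → L_total = 10·log₁₀(7.245e+07) = 78.60 dB SPL.

78.6 dB SPL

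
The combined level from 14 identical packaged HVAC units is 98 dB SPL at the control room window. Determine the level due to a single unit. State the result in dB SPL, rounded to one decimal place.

14 equal contributions raise the level by 10·log₁₀ 14 = 11.461 dB, so each unit alone gives 98 − 11.461.

86.5 dB SPL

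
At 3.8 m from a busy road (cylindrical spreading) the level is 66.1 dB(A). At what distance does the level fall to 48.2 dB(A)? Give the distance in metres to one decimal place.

234.3 m

Line-source spreading drops the level by 10·log₁₀(r₂/r₁); inverting, r₂/r₁ = 10^(ΔL/10).
r₂ = 3.8·10^((66.1−48.2)/10) = 3.8·10^(17.9/10) = 234.31 m.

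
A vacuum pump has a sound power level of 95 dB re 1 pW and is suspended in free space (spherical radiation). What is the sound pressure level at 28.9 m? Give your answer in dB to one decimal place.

L_p = L_w − 10·log₁₀(4π·r²) with r = 28.9 m.
4π·r² = 1.05e+04 m², 10·log₁₀ of that is 40.210 dB.
L_p = 95 − 40.210 = 54.79 dB.

54.8 dB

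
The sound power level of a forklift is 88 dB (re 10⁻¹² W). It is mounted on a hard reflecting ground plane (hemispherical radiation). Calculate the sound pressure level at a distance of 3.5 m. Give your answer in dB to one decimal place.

The power spreads over a hemisphere of area 2π·r², so L_p = L_w − 10·log₁₀(2π·r²).
2π·r² = 76.97 m², 10·log₁₀ of that is 18.863 dB.
L_p = 88 − 18.863 = 69.14 dB.

69.1 dB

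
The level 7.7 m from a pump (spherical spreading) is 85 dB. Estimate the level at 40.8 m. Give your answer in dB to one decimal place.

70.5 dB

Spherical spreading from a point source gives a 20·log₁₀(r₂/r₁) drop.
L₂ = 85 − 20·log₁₀(40.8/7.7) = 85 − 14.483 = 70.52 dB.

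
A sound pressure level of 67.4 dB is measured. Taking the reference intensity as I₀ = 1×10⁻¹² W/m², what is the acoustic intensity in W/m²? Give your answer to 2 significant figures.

5.5e-06 W/m²

L = 10·log₁₀(I/I₀) ⇒ I = I₀·10^(L/10) = 10⁻¹² × 10^6.74.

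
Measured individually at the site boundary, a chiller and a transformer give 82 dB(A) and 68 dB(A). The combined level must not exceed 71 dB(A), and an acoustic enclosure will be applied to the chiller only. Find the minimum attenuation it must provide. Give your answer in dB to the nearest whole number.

Everything except the chiller sums to 10^(68/10) = 6.310e+06 in linear terms, 68.00 dB(A).
To meet 71 dB(A) overall, the treated chiller may contribute at most 10^(71/10) − 6.310e+06 = 6.280e+06, i.e. 67.98 dB(A).
Required insertion loss = 82 − 67.98 = 14.02 dB.

14 dB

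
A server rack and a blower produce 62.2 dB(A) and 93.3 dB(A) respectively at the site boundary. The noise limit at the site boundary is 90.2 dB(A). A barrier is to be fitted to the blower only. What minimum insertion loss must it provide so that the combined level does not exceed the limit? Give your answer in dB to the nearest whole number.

3 dB

Fixed contribution from the other source: Σ 10^(L/10) = 10^(62.2/10) = 1.660e+06 (62.20 dB(A)).
The limit corresponds to 10^(90.2/10) = 1.047e+09; subtracting the fixed part leaves 1.045e+09 for the blower, i.e. 90.19 dB(A).
Required insertion loss = 93.3 − 90.19 = 3.11 dB.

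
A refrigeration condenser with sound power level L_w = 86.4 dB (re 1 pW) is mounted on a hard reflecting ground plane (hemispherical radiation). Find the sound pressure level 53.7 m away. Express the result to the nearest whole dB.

44 dB

The power spreads over a hemisphere of area 2π·r², so L_p = L_w − 10·log₁₀(2π·r²).
2π·r² = 1.812e+04 m², 10·log₁₀ of that is 42.581 dB.
L_p = 86.4 − 42.581 = 43.82 dB.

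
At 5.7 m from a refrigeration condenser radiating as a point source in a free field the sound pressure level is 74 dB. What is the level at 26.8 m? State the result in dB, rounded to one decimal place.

60.6 dB

Spherical spreading from a point source gives a 20·log₁₀(r₂/r₁) drop.
L₂ = 74 − 20·log₁₀(26.8/5.7) = 74 − 13.445 = 60.55 dB.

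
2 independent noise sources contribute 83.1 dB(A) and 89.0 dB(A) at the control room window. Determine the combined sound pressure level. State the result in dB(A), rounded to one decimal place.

For uncorrelated sources the intensities add, so convert each level to linear form, sum, and take 10·log₁₀ of the total.
Σ 10^(L/10) = 10^(83.1/10) + 10^(89.0/10) = 9.985e+08.
L_total = 10·log₁₀(9.985e+08) = 89.99 dB(A).

90.0 dB(A)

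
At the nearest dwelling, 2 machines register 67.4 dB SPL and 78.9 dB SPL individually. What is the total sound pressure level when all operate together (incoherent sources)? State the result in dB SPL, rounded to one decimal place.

79.2 dB SPL

Incoherent sources combine by intensity addition: L_total = 10·log₁₀(Σ 10^(L_i/10)).
Σ 10^(L/10) = 10^(67.4/10) + 10^(78.9/10) = 8.312e+07.
L_total = 10·log₁₀(8.312e+07) = 79.20 dB SPL.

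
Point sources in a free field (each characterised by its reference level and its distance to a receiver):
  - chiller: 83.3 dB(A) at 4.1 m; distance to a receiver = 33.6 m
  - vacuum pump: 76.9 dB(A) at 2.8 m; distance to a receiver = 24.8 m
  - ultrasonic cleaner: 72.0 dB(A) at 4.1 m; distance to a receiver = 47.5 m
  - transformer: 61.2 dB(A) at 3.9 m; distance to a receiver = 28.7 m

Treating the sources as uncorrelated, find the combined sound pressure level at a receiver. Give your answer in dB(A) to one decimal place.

66.0 dB(A)

Apply inverse-square spreading to bring every level to the receiver, then sum 10^(L/10).
chiller: 83.3 − 20·log₁₀(33.6/4.1) = 83.3 − 18.27 = 65.03 dB(A).
vacuum pump: 76.9 − 20·log₁₀(24.8/2.8) = 76.9 − 18.95 = 57.95 dB(A).
ultrasonic cleaner: 72.0 − 20·log₁₀(47.5/4.1) = 72.0 − 21.28 = 50.72 dB(A).
transformer: 61.2 − 20·log₁₀(28.7/3.9) = 61.2 − 17.34 = 43.86 dB(A).
Σ 10^(L/10) = 3.950e+06 → L_total = 10·log₁₀(3.950e+06) = 65.97 dB(A).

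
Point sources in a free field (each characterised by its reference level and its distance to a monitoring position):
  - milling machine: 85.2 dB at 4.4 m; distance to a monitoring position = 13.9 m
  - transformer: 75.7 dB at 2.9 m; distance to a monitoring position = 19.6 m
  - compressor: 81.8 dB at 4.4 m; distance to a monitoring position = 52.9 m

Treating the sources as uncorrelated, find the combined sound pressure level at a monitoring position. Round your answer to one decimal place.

75.4 dB

First find each source's level at the receiver (point-source: −20·log₁₀(r/r_ref)), then combine on an intensity basis.
milling machine: 85.2 − 20·log₁₀(13.9/4.4) = 85.2 − 9.99 = 75.21 dB.
transformer: 75.7 − 20·log₁₀(19.6/2.9) = 75.7 − 16.60 = 59.10 dB.
compressor: 81.8 − 20·log₁₀(52.9/4.4) = 81.8 − 21.60 = 60.20 dB.
Σ 10^(L/10) = 3.504e+07 → L_total = 10·log₁₀(3.504e+07) = 75.45 dB.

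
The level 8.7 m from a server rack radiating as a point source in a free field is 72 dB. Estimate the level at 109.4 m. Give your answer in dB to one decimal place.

50.0 dB

Spherical spreading from a point source gives a 20·log₁₀(r₂/r₁) drop.
L₂ = 72 − 20·log₁₀(109.4/8.7) = 72 − 21.990 = 50.01 dB.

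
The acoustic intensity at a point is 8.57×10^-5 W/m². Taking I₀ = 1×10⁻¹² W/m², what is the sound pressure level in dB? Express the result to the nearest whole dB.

79 dB

I/I₀ = 8.57×10^-5/10⁻¹² = 8.57×10^7, and L = 10·log₁₀(I/I₀).
L = 10·(0.9330 + 7) = 79.33 dB.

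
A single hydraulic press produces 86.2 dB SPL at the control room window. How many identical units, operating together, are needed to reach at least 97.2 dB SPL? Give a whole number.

13

N identical sources give L₁ + 10·log₁₀ N, so require 10·log₁₀ N ≥ 97.2 − 86.2 = 11.0 dB.
N ≥ 10^(11.0/10) = 12.589, so N = 13.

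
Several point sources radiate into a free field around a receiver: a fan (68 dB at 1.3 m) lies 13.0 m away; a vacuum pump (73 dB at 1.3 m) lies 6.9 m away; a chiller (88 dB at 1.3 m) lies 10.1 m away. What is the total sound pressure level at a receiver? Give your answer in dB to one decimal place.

First find each source's level at the receiver (point-source: −20·log₁₀(r/r_ref)), then combine on an intensity basis.
fan: 68 − 20·log₁₀(13.0/1.3) = 68 − 20.00 = 48.00 dB.
vacuum pump: 73 − 20·log₁₀(6.9/1.3) = 73 − 14.50 = 58.50 dB.
chiller: 88 − 20·log₁₀(10.1/1.3) = 88 − 17.81 = 70.19 dB.
Σ 10^(L/10) = 1.122e+07 → L_total = 10·log₁₀(1.122e+07) = 70.50 dB.

70.5 dB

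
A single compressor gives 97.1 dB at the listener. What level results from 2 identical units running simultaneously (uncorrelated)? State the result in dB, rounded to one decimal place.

N identical incoherent sources raise the level by 10·log₁₀ N.
L_total = 97.1 + 10·log₁₀(2) = 97.1 + 3.010 = 100.11 dB.

100.1 dB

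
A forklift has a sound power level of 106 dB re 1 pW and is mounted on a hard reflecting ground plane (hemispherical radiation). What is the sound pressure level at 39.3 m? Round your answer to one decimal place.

66.1 dB

Free-field hemispherical radiation: L_p = L_w − 10·log₁₀(2π·r²), r = 39.3 m.
2π·r² = 9704 m², 10·log₁₀ of that is 39.870 dB.
L_p = 106 − 39.870 = 66.13 dB.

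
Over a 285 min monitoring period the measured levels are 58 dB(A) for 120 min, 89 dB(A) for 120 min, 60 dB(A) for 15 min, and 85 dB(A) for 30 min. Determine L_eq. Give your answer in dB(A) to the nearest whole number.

86 dB(A)

The energy average is taken in the linear domain: L_eq = 10·log₁₀[(Σ tᵢ·10^(Lᵢ/10))/T], T = 285 min.
Σ tᵢ·10^(Lᵢ/10) = 120·10^(58/10) + 120·10^(89/10) + 15·10^(60/10) + 30·10^(85/10) = 1.049e+11.
L_eq = 10·log₁₀(1.049e+11/285) = 85.66 dB(A).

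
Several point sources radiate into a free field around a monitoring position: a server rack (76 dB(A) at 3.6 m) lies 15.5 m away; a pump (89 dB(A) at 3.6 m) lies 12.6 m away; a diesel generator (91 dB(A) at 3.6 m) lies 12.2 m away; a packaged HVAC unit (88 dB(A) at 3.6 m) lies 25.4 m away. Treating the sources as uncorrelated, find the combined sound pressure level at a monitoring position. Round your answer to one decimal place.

Apply inverse-square spreading to bring every level to the receiver, then sum 10^(L/10).
server rack: 76 − 20·log₁₀(15.5/3.6) = 76 − 12.68 = 63.32 dB(A).
pump: 89 − 20·log₁₀(12.6/3.6) = 89 − 10.88 = 78.12 dB(A).
diesel generator: 91 − 20·log₁₀(12.2/3.6) = 91 − 10.60 = 80.40 dB(A).
packaged HVAC unit: 88 − 20·log₁₀(25.4/3.6) = 88 − 16.97 = 71.03 dB(A).
Σ 10^(L/10) = 1.893e+08 → L_total = 10·log₁₀(1.893e+08) = 82.77 dB(A).

82.8 dB(A)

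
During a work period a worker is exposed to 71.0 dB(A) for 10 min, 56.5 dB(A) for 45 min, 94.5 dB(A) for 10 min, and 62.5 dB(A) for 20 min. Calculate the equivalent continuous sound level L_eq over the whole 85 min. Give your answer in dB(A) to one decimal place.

Weight each interval's intensity by its duration and average over T = 85 min:
Σ tᵢ·10^(Lᵢ/10) = 10·10^(71.0/10) + 45·10^(56.5/10) + 10·10^(94.5/10) + 20·10^(62.5/10) = 2.837e+10.
L_eq = 10·log₁₀(2.837e+10/85) = 85.23 dB(A).

85.2 dB(A)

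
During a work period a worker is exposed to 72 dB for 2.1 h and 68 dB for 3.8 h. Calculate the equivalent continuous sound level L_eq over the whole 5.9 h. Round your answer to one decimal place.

The energy average is taken in the linear domain: L_eq = 10·log₁₀[(Σ tᵢ·10^(Lᵢ/10))/T], T = 5.9 h.
Σ tᵢ·10^(Lᵢ/10) = 2.1·10^(72/10) + 3.8·10^(68/10) = 5.726e+07.
L_eq = 10·log₁₀(5.726e+07/5.9) = 69.87 dB.

69.9 dB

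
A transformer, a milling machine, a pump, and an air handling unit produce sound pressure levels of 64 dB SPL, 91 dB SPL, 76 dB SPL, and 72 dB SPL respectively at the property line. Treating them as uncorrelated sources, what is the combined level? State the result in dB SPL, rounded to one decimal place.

91.2 dB SPL

For uncorrelated sources the intensities add, so convert each level to linear form, sum, and take 10·log₁₀ of the total.
Σ 10^(L/10) = 10^(64/10) + 10^(91/10) + 10^(76/10) + 10^(72/10) = 1.317e+09.
L_total = 10·log₁₀(1.317e+09) = 91.20 dB SPL.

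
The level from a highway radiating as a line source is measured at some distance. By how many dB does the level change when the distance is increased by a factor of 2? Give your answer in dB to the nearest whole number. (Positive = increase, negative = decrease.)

-3 dB

A line source loses 3 dB per doubling of distance; generally ΔL = −10·log₁₀(r₂/r₁).
ΔL = −10·log₁₀(2) = -3.01 dB.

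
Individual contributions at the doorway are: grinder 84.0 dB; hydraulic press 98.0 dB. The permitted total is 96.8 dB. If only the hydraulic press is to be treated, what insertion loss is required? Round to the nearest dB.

1 dB

The untreated sources together contribute 10^(84.0/10) = 2.512e+08, i.e. 84.00 dB.
The limit corresponds to 10^(96.8/10) = 4.786e+09; subtracting the fixed part leaves 4.535e+09 for the hydraulic press, i.e. 96.57 dB.
So the hydraulic press must be reduced from 98.0 to 96.57 dB: IL = 1.43 dB.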